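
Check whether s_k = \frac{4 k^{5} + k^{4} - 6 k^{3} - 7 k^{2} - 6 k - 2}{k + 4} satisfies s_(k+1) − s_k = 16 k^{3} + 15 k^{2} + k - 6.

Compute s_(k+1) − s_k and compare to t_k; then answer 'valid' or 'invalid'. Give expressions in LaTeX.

s_(k+1) = (4*k**5 + 21*k**4 + 38*k**3 + 21*k**2 - 14*k - 16)/(k + 5)
s_(k+1) − s_k = (16*k**5 + 123*k**4 + 210*k**3 + 111*k**2 - 40*k - 54)/(k**2 + 9*k + 20)
(s_(k+1) − s_k) − t_k = 6*(-6*k**4 - 41*k**3 - 32*k**2 - k + 11)/(k**2 + 9*k + 20)

Invalid: residual \frac{6 \left(- 6 k^{4} - 41 k^{3} - 32 k^{2} - k + 11\right)}{k^{2} + 9 k + 20} ≠ 0.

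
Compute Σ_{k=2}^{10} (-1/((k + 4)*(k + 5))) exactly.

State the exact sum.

t_(k+1)/t_k = (k + 4)/(k + 6).
So A=k + 4 and B=k + 6, with C=1.
Need (k + 4)·f(k+1) − (k + 5)·f(k) = 1.
d = 1 from the (1,1,0) case.
Coefficient equations give f(k) = k/4.
So s_k = (B(k−1)f/C)·t_k = (k*(k + 5)/4)·t_k = -k/(4*k + 16).
s_(k+1) − s_k = -1/(k**2 + 9*k + 20) = t_k.
Sum = s_(11) − s_(2); s_(11) = -11/60, s_(2) = -1/12 ⇒ -1/10.

Σ = -1/10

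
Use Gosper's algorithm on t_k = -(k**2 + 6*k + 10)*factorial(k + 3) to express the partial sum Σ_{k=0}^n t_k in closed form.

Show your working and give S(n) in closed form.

Ratio r(k) = (k + 4)*(6*k + (k + 1)**2 + 16)/(k**2 + 6*k + 10).
A = k + 4, B = 1, C = k**2 + 6*k + 10.
Solve (k + 4)·f(k+1) − (1)·f(k) = k**2 + 6*k + 10.
Bound: deg f ≤ 1.
A polynomial solution: f(k) = k + 2.
R(k) = B(k−1)·f(k)/C(k) = (k + 2)/(k**2 + 6*k + 10); s_k = R·t_k = -(k + 2)*factorial(k + 3).
Verify: -(k**2 + 6*k + 10)*factorial(k + 3) matches t_k.
Σ_(k=0)^n t_k = s_(n+1) − s_(0) = (-(n + 3)*factorial(n + 4)) − (-12), i.e. -n*factorial(n + 4) - 3*factorial(n + 4) + 12.

S(n) = -n*factorial(n + 4) - 3*factorial(n + 4) + 12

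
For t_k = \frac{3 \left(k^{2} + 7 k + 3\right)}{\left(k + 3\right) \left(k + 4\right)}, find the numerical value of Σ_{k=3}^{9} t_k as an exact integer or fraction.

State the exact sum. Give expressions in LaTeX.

t_(k+1)/t_k = (k + 3)*(7*k + (k + 1)**2 + 10)/((k + 5)*(k**2 + 7*k + 3)).
Factor: A=k + 3; B=k + 5; C=k**2 + 7*k + 3.
Solve (k + 3)·f(k+1) − (k + 4)·f(k) = k**2 + 7*k + 3.
deg f ≤ 2 (via 1,1,2).
Solve for f: f(k) = k**2 (degree 2 ≤ 2).
So s_k = (B(k−1)f/C)·t_k = (k**2*(k + 4)/(k**2 + 7*k + 3))·t_k = 3*k**2/(k + 3).
Verify: 3*(k**2 + 7*k + 3)/(k**2 + 7*k + 12) matches t_k.
Telescoping: Σ = s_(10) − s_(3) = 300/13 − (9/2) = 483/26.

Σ = 483/26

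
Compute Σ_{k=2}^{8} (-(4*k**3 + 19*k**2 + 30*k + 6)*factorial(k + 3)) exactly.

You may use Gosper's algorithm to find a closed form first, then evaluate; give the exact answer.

Σ = -149927499360

r(k) = (4*k**4 + 47*k**3 + 204*k**2 + 379*k + 236)/(4*k**3 + 19*k**2 + 30*k + 6) after simplifying.
Take A(k)=k + 4, B(k)=1, C(k)=k**3 + 19*k**2/4 + 15*k/2 + 3/2.
Need (k + 4)·f(k+1) − (1)·f(k) = k**3 + 19*k**2/4 + 15*k/2 + 3/2.
d = 2 from the (1,0,3) case.
Coefficient equations give f(k) = (4*k**2 - k - 2)/4.
Then R = B(k−1)f/C = (4*k**2 - k - 2)/(4*k**3 + 19*k**2 + 30*k + 6), so s_k = R(k)·t_k = (-4*k**2 + k + 2)*factorial(k + 3).
s_(k+1) − s_k = -(4*k**3 + 19*k**2 + 30*k + 6)*factorial(k + 3) = t_k.
Telescoping: Σ = s_(9) − s_(2) = -149927500800 − (-1440) = -149927499360.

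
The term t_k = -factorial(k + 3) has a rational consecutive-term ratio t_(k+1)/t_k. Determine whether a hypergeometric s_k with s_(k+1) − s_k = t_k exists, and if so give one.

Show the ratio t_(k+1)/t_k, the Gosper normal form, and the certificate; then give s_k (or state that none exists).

none (Gosper's algorithm certifies no s_k)

Compute t_(k+1)/t_k: get k + 4.
So A=k + 4 and B=1, with C=1.
Solve (k + 4)·f(k+1) − (1)·f(k) = 1.
d = -1 from the (1,0,0) case.
Negative degree bound (-1): no f exists, t_k not Gosper-summable.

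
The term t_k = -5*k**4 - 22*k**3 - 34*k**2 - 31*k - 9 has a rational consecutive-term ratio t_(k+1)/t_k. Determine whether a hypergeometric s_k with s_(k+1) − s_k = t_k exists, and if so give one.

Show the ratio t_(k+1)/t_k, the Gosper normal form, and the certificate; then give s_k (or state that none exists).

Ratio r(k) = (5*k**4 + 42*k**3 + 130*k**2 + 185*k + 101)/(5*k**4 + 22*k**3 + 34*k**2 + 31*k + 9).
Factor: A=1; B=1; C=k**4 + 22*k**3/5 + 34*k**2/5 + 31*k/5 + 9/5.
f must satisfy (1)·f(k+1) − (1)·f(k) = k**4 + 22*k**3/5 + 34*k**2/5 + 31*k/5 + 9/5.
Degrees (0,0,4) ⇒ d ≤ 5.
Match coefficients ⇒ f(k) = k*(k**4 + 3*k**3 + 2*k**2 + 4*k - 1)/5.
So s_k = (B(k−1)f/C)·t_k = (k*(k**4 + 3*k**3 + 2*k**2 + 4*k - 1)/(5*k**4 + 22*k**3 + 34*k**2 + 31*k + 9))·t_k = k*(-k**4 - 3*k**3 - 2*k**2 - 4*k + 1).
Check: Δs_k = -5*k**4 - 22*k**3 - 34*k**2 - 31*k - 9. ✓

s_k = k*(-k**4 - 3*k**3 - 2*k**2 - 4*k + 1)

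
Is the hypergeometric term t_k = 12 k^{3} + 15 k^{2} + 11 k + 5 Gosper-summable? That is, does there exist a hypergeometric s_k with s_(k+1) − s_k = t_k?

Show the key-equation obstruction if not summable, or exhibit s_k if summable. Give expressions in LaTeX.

The ratio is (12*k**3 + 51*k**2 + 77*k + 43)/(12*k**3 + 15*k**2 + 11*k + 5).
Gosper form: A/B · C(k+1)/C(k) with A=1, B=1, C=k**3 + 5*k**2/4 + 11*k/12 + 5/12.
Solve (1)·f(k+1) − (1)·f(k) = k**3 + 5*k**2/4 + 11*k/12 + 5/12.
Degrees (0,0,3) ⇒ d ≤ 4.
A polynomial solution: f(k) = k*(3*k + 2)*(k**2 - k + 1)/12.
R(k) = B(k−1)·f(k)/C(k) = k*(3*k + 2)*(k**2 - k + 1)/(12*k**3 + 15*k**2 + 11*k + 5); s_k = R·t_k = k*(3*k**3 - k**2 + k + 2).
s_(k+1) − s_k = 12*k**3 + 15*k**2 + 11*k + 5 = t_k.

Yes. s_k = k \left(3 k^{3} - k^{2} + k + 2\right).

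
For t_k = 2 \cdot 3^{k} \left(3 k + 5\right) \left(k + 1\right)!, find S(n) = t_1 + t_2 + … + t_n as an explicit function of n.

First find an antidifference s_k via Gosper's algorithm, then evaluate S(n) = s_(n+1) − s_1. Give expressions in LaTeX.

Step 1: r(k) = 3*(k + 2)*(3*k + 8)/(3*k + 5).
Factor: A=3*k + 6; B=1; C=k + 5/3.
Key eq: (3*k + 6)·f(k+1) = (1)·f(k) + (k + 5/3).
From deg A=1, deg B=0, deg C=1: d=0.
Solving with deg f ≤ 0: f(k) = 1/3.
Get s_k = R·t_k = 2*3**k*factorial(k + 1) with R(k) = B(k−1)f(k)/C(k) = 1/(3*k + 5).
Verify: 2*3**k*(3*k + 5)*factorial(k + 1) matches t_k.
Telescope: S(n) = s_(n+1) − s_(1) = 6*3**n*factorial(n + 2) − (12) = 6*3**n*factorial(n + 2) - 12.

S(n) = 6 \cdot 3^{n} \left(n + 2\right)! - 12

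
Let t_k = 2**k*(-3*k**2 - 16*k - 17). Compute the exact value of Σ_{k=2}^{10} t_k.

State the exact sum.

Σ = -839588

Ratio r(k) = 2*(3*k**2 + 22*k + 36)/(3*k**2 + 16*k + 17).
Normal form (A,B,C) = (2, 1, k**2 + 16*k/3 + 17/3).
f must satisfy (2)·f(k+1) − (1)·f(k) = k**2 + 16*k/3 + 17/3.
d = 2 from the (0,0,2) case.
Match coefficients ⇒ f(k) = (3*k**2 + 4*k + 3)/3.
Then R = B(k−1)f/C = (3*k**2 + 4*k + 3)/(3*k**2 + 16*k + 17), so s_k = R(k)·t_k = 2**k*(-3*k**2 - 4*k - 3).
Δs = 2**k*(-3*k**2 - 16*k - 17), as required.
Evaluate s at k=11 and k=2: -839680 and -92; difference -839588.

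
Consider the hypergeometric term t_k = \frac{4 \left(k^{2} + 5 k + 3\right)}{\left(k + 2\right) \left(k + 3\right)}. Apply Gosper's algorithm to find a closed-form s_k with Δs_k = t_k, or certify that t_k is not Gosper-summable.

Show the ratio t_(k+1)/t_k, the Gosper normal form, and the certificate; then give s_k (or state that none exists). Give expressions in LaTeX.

r(k) = (k + 2)*(5*k + (k + 1)**2 + 8)/((k + 4)*(k**2 + 5*k + 3)) after simplifying.
Gosper form: A/B · C(k+1)/C(k) with A=k + 2, B=k + 4, C=k**2 + 5*k + 3.
Key eq: (k + 2)·f(k+1) = (k + 3)·f(k) + (k**2 + 5*k + 3).
deg f ≤ 2 (via 1,1,2).
Match coefficients ⇒ f(k) = k*(2*k + 1)/2.
Certificate R = B(k−1)f/C = k*(k + 3)*(2*k + 1)/(2*(k**2 + 5*k + 3)) gives s_k = 2*k*(2*k + 1)/(k + 2).
Verify: 4*(k**2 + 5*k + 3)/(k**2 + 5*k + 6) matches t_k.

s_k = \frac{2 k \left(2 k + 1\right)}{k + 2}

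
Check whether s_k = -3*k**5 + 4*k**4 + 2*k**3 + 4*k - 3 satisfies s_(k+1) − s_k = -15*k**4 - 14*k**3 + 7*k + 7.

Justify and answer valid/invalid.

s_(k+1) = -3*k**5 - 11*k**4 - 12*k**3 + 11*k + 4
s_(k+1) − s_k = -15*k**4 - 14*k**3 + 7*k + 7
(s_(k+1) − s_k) − t_k = 0

valid (s_(k+1) − s_k reduces to t_k)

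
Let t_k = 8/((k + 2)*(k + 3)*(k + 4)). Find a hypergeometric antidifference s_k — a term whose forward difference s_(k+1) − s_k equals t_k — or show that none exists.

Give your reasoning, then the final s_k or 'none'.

Step 1: r(k) = (k + 2)/(k + 5).
A = k + 2, B = k + 5, C = 1.
f must satisfy (k + 2)·f(k+1) − (k + 4)·f(k) = 1.
d = 2 from the (1,1,0) case.
A polynomial solution: f(k) = k*(k + 5)/12.
Certificate R = B(k−1)f/C = k*(k + 4)*(k + 5)/12 gives s_k = 2*k*(k + 5)/(3*(k + 2)*(k + 3)).
s_(k+1) − s_k = 8/(k**3 + 9*k**2 + 26*k + 24) = t_k.

s_k = 2*k*(k + 5)/(3*(k + 2)*(k + 3))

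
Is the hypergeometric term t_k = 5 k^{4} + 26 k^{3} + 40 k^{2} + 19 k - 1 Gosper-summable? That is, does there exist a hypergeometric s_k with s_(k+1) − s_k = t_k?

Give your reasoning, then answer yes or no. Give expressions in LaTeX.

r(k) = (5*k**4 + 46*k**3 + 148*k**2 + 197*k + 89)/(5*k**4 + 26*k**3 + 40*k**2 + 19*k - 1) after simplifying.
Normal form (A,B,C) = (1, 1, k**4 + 26*k**3/5 + 8*k**2 + 19*k/5 - 1/5).
Solve (1)·f(k+1) − (1)·f(k) = k**4 + 26*k**3/5 + 8*k**2 + 19*k/5 - 1/5.
Degrees (0,0,4) ⇒ d ≤ 5.
Coefficient equations give f(k) = k*(k**4 + 4*k**3 + 2*k**2 - 4*k - 4)/5.
Then R = B(k−1)f/C = k*(k**4 + 4*k**3 + 2*k**2 - 4*k - 4)/(5*k**4 + 26*k**3 + 40*k**2 + 19*k - 1), so s_k = R(k)·t_k = k*(k**4 + 4*k**3 + 2*k**2 - 4*k - 4).
Check: Δs_k = 5*k**4 + 26*k**3 + 40*k**2 + 19*k - 1. ✓

Yes. s_k = k \left(k^{4} + 4 k^{3} + 2 k^{2} - 4 k - 4\right).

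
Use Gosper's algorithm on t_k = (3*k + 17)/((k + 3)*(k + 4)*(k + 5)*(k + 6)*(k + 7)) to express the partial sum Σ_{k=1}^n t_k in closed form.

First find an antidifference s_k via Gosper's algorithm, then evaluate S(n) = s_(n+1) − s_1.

Ratio r(k) = (k + 3)*(3*k + 20)/((k + 8)*(3*k + 17)).
A = k + 3, B = k + 8, C = k + 17/3.
Set up (k + 3)·f(k+1) − (k + 7)·f(k) − (k + 17/3) = 0.
d = 4 from the (1,1,1) case.
Solve for f: f(k) = k*(k + 5)*(k**2 + 13*k + 54)/216 (degree 4 ≤ 4).
R(k) = B(k−1)·f(k)/C(k) = k*(k + 5)*(k + 7)*(k**2 + 13*k + 54)/(72*(3*k + 17)); s_k = R·t_k = k*(k**2 + 13*k + 54)/(72*(k**3 + 13*k**2 + 54*k + 72)).
Verify: (3*k + 17)/(k**5 + 25*k**4 + 245*k**3 + 1175*k**2 + 2754*k + 2520) matches t_k.
Telescope: S(n) = s_(n+1) − s_(1) = (n**3 + 16*n**2 + 83*n + 68)/(72*(n**3 + 16*n**2 + 83*n + 140)) − (17/2520) = n*(n**2 + 16*n + 83)/(140*(n**3 + 16*n**2 + 83*n + 140)).

S(n) = n*(n**2 + 16*n + 83)/(140*(n**3 + 16*n**2 + 83*n + 140))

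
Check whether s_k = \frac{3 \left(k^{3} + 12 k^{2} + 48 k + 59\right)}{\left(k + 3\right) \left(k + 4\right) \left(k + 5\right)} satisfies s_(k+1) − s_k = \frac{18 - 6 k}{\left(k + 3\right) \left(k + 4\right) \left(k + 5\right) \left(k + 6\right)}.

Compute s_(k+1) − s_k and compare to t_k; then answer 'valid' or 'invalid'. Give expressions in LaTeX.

s_(k+1) = 3*(48*k + (k + 1)**3 + 12*(k + 1)**2 + 107)/((k + 4)*(k + 5)*(k + 6))
s_(k+1) − s_k = 6*(3 - k)/(k**4 + 18*k**3 + 119*k**2 + 342*k + 360)
(s_(k+1) − s_k) − t_k = 0

valid (s_(k+1) − s_k reduces to t_k)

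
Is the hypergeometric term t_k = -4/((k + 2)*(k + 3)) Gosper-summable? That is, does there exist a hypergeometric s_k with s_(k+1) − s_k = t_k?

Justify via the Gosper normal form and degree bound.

Yes. s_k = -2*k/(k + 2).

Ratio r(k) = (k + 2)/(k + 4).
Normal form (A,B,C) = (k + 2, k + 4, 1).
f must satisfy (k + 2)·f(k+1) − (k + 3)·f(k) = 1.
d = 1 from the (1,1,0) case.
Solving with deg f ≤ 1: f(k) = k/2.
Then R = B(k−1)f/C = k*(k + 3)/2, so s_k = R(k)·t_k = -2*k/(k + 2).
Check: Δs_k = -4/(k**2 + 5*k + 6). ✓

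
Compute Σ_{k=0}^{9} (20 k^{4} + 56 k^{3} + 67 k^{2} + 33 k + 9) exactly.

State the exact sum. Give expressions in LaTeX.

Σ = 440730

Compute t_(k+1)/t_k: get (20*k**4 + 136*k**3 + 355*k**2 + 415*k + 185)/(20*k**4 + 56*k**3 + 67*k**2 + 33*k + 9).
Factor: A=1; B=1; C=k**4 + 14*k**3/5 + 67*k**2/20 + 33*k/20 + 9/20.
Solve (1)·f(k+1) − (1)·f(k) = k**4 + 14*k**3/5 + 67*k**2/20 + 33*k/20 + 9/20.
Bound: deg f ≤ 5.
Match coefficients ⇒ f(k) = k*(4*k**4 + 4*k**3 + k**2 - 3*k + 3)/20.
Then R = B(k−1)f/C = k*(4*k**4 + 4*k**3 + k**2 - 3*k + 3)/(20*k**4 + 56*k**3 + 67*k**2 + 33*k + 9), so s_k = R(k)·t_k = k*(4*k**4 + 4*k**3 + k**2 - 3*k + 3).
s_(k+1) − s_k = 20*k**4 + 56*k**3 + 67*k**2 + 33*k + 9 = t_k.
Evaluate s at k=10 and k=0: 440730 and 0; difference 440730.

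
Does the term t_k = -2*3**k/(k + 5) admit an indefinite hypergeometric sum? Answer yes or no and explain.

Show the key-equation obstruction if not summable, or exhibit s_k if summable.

No — t_k has no hypergeometric antidifference.

The ratio is 3*(k + 5)/(k + 6).
So A=3*k + 15 and B=k + 6, with C=1.
Set up (3*k + 15)·f(k+1) − (k + 5)·f(k) − (1) = 0.
d = -1 from the (1,1,0) case.
deg f ≤ -1 is impossible — no certificate.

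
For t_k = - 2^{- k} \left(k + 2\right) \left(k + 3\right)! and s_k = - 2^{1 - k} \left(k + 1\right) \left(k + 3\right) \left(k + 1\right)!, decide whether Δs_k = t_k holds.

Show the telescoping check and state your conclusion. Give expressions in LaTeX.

Invalid: residual 2^{- k} \left(k^{2} + 4 k + 2\right) \left(k + 1\right)! ≠ 0.

s_(k+1) = -(k + 2)*(k + 4)*factorial(k + 2)/2**k
s_(k+1) − s_k = -(k**3 + 6*k**2 + 12*k + 10)*factorial(k + 1)/2**k
(s_(k+1) − s_k) − t_k = (k**2 + 4*k + 2)*factorial(k + 1)/2**k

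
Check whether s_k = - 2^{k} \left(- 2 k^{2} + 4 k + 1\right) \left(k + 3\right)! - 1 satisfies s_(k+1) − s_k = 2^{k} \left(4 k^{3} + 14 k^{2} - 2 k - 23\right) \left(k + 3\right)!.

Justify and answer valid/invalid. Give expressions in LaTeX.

s_(k+1) = -2**(k + 1)*(4*k - 2*(k + 1)**2 + 5)*factorial(k + 4) - 1
s_(k+1) − s_k = 2**k*(4*k**3 + 14*k**2 - 2*k - 23)*factorial(k + 3)
(s_(k+1) − s_k) − t_k = 0

valid; difference matches t_k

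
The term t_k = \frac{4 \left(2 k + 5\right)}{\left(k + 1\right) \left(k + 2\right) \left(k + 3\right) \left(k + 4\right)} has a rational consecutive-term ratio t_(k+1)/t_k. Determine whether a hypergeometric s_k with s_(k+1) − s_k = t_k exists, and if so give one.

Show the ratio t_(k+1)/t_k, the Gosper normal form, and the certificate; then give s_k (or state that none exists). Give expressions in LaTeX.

Compute t_(k+1)/t_k: get (k + 1)*(2*k + 7)/((k + 5)*(2*k + 5)).
Factor: A=k + 1; B=k + 5; C=k + 5/2.
Solve (k + 1)·f(k+1) − (k + 4)·f(k) = k + 5/2.
From deg A=1, deg B=1, deg C=1: d=3.
Solve for f: f(k) = k*(k + 2)*(k + 4)/6 (degree 3 ≤ 3).
R(k) = B(k−1)·f(k)/C(k) = k*(k + 2)*(k + 4)**2/(3*(2*k + 5)); s_k = R·t_k = 4*k*(k + 4)/(3*(k**2 + 4*k + 3)).
Check: Δs_k = 4*(2*k + 5)/(k**4 + 10*k**3 + 35*k**2 + 50*k + 24). ✓

s_k = \frac{4 k \left(k + 4\right)}{3 \left(k^{2} + 4 k + 3\right)}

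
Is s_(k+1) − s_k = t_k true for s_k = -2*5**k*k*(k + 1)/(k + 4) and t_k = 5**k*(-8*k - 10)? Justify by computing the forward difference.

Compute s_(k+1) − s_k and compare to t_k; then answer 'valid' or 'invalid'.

Invalid: residual 24*5**k*(k**2 + 5*k + 5)/(k**2 + 9*k + 20) ≠ 0.

s_(k+1) = -10*5**k*(k + 1)*(k + 2)/(k + 5)
s_(k+1) − s_k = 2*5**k*(k + 1)*(k*(k + 5) - 5*(k + 2)*(k + 4))/((k + 4)*(k + 5))
(s_(k+1) − s_k) − t_k = 24*5**k*(k**2 + 5*k + 5)/(k**2 + 9*k + 20)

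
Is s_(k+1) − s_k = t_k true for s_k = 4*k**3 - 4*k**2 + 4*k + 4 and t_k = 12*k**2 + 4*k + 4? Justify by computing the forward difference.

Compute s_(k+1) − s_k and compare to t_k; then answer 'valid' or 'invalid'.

valid (s_(k+1) − s_k reduces to t_k)

s_(k+1) = 4*k + 4*(k + 1)**3 - 4*(k + 1)**2 + 8
s_(k+1) − s_k = 12*k**2 + 4*k + 4
(s_(k+1) − s_k) − t_k = 0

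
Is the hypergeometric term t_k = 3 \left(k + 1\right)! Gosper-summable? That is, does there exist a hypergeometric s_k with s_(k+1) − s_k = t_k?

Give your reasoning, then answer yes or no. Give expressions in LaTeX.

No — negative degree bound, so no certificate f.

Ratio r(k) = k + 2.
Factor: A=k + 2; B=1; C=1.
Need (k + 2)·f(k+1) − (1)·f(k) = 1.
Bound: deg f ≤ -1.
Negative degree bound (-1): no f exists, t_k not Gosper-summable.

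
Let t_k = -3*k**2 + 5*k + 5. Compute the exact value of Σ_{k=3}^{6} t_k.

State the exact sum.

Σ = -148

t_(k+1)/t_k = (3*k**2 + k - 7)/(3*k**2 - 5*k - 5).
So A=1 and B=1, with C=k**2 - 5*k/3 - 5/3.
Set up (1)·f(k+1) − (1)·f(k) − (k**2 - 5*k/3 - 5/3) = 0.
Degrees (0,0,2) ⇒ d ≤ 3.
Match coefficients ⇒ f(k) = k*(k**2 - 4*k - 2)/3.
Get s_k = R·t_k = k*(-k**2 + 4*k + 2) with R(k) = B(k−1)f(k)/C(k) = k*(k**2 - 4*k - 2)/(3*k**2 - 5*k - 5).
Δs = -3*k**2 + 5*k + 5, as required.
Evaluate s at k=7 and k=3: -133 and 15; difference -148.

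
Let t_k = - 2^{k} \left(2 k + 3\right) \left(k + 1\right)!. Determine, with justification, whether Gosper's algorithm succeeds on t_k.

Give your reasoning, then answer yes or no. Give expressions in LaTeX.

Step 1: r(k) = 2*(k + 2)*(2*k + 5)/(2*k + 3).
Normal form (A,B,C) = (2*k + 4, 1, k + 3/2).
Need (2*k + 4)·f(k+1) − (1)·f(k) = k + 3/2.
deg f ≤ 0 (via 1,0,1).
Solving with deg f ≤ 0: f(k) = 1/2.
So s_k = (B(k−1)f/C)·t_k = (1/(2*k + 3))·t_k = -2**k*factorial(k + 1).
Check: Δs_k = -2**k*(2*k + 3)*factorial(k + 1). ✓

Yes. s_k = - 2^{k} \left(k + 1\right)!.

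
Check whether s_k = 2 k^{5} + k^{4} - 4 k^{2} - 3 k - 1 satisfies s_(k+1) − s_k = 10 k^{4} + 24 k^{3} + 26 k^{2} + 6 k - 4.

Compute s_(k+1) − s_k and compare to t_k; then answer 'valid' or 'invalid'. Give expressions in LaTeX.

s_(k+1) = -3*k + 2*(k + 1)**5 + (k + 1)**4 - 4*(k + 1)**2 - 4
s_(k+1) − s_k = 10*k**4 + 24*k**3 + 26*k**2 + 6*k - 4
(s_(k+1) − s_k) − t_k = 0

Valid: the claim telescopes to t_k.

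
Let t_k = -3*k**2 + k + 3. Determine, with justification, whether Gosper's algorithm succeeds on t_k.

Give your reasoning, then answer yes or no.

Yes. s_k = k*(-k**2 + 2*k + 2).

t_(k+1)/t_k = (k - 3*(k + 1)**2 + 4)/(-3*k**2 + k + 3).
So A=1 and B=1, with C=k**2 - k/3 - 1.
Set up (1)·f(k+1) − (1)·f(k) − (k**2 - k/3 - 1) = 0.
d = 3 from the (0,0,2) case.
Solving with deg f ≤ 3: f(k) = k*(k**2 - 2*k - 2)/3.
R(k) = B(k−1)·f(k)/C(k) = k*(k**2 - 2*k - 2)/(3*k**2 - k - 3); s_k = R·t_k = k*(-k**2 + 2*k + 2).
Δs = -3*k**2 + k + 3, as required.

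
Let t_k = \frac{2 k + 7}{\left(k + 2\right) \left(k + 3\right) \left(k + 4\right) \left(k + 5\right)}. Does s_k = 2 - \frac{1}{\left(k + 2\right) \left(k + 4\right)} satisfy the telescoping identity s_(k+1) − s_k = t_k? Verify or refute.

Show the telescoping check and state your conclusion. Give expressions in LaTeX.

valid; difference matches t_k

s_(k+1) = 2 - 1/((k + 3)*(k + 5))
s_(k+1) − s_k = (2*k + 7)/(k**4 + 14*k**3 + 71*k**2 + 154*k + 120)
(s_(k+1) − s_k) − t_k = 0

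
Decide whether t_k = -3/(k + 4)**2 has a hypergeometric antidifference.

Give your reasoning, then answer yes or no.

Compute t_(k+1)/t_k: get (k + 4)**2/(k + 5)**2.
So A=k**2 + 8*k + 16 and B=k**2 + 10*k + 25, with C=1.
Solve (k**2 + 8*k + 16)·f(k+1) − (k**2 + 8*k + 16)·f(k) = 1.
Bound: deg f ≤ 0.
Generic f = c0 gives residual -1; -1 = 0 cannot hold, so t_k is not Gosper-summable.

No; the coefficient equations for f are inconsistent.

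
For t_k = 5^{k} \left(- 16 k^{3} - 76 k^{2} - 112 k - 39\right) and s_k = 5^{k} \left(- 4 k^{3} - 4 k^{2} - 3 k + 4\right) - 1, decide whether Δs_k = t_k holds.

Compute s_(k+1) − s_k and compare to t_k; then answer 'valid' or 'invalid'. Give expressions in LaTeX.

Valid — Δs_k = t_k.

s_(k+1) = 5**(k + 1)*(-3*k - 4*(k + 1)**3 - 4*(k + 1)**2 + 1) - 1
s_(k+1) − s_k = 5**k*(-16*k**3 - 76*k**2 - 112*k - 39)
(s_(k+1) − s_k) − t_k = 0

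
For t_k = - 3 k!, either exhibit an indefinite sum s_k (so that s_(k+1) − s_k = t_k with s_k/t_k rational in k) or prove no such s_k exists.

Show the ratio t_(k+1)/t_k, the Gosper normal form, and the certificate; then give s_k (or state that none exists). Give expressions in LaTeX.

Compute t_(k+1)/t_k: get k + 1.
Gosper form: A/B · C(k+1)/C(k) with A=k + 1, B=1, C=1.
Key eq: (k + 1)·f(k+1) = (1)·f(k) + (1).
deg f ≤ -1 (via 1,0,0).
deg f ≤ -1 is impossible — no certificate.

not Gosper-summable; s_k does not exist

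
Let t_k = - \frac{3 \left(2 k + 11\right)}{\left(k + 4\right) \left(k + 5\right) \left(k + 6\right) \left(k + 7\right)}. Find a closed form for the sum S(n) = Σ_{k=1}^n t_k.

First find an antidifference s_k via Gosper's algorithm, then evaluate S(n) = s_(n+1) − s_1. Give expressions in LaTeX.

S(n) = \frac{3 n \left(- n - 12\right)}{35 \left(n^{2} + 12 n + 35\right)}

t_(k+1)/t_k = (k + 4)*(2*k + 13)/((k + 8)*(2*k + 11)).
Factor: A=k + 4; B=k + 8; C=k + 11/2.
f must satisfy (k + 4)·f(k+1) − (k + 7)·f(k) = k + 11/2.
Degrees (1,1,1) ⇒ d ≤ 3.
Solve for f: f(k) = k*(k + 5)*(k + 10)/48 (degree 3 ≤ 3).
R(k) = B(k−1)·f(k)/C(k) = k*(k + 5)*(k + 7)*(k + 10)/(24*(2*k + 11)); s_k = R·t_k = k*(-k - 10)/(8*(k**2 + 10*k + 24)).
s_(k+1) − s_k = 3*(-2*k - 11)/(k**4 + 22*k**3 + 179*k**2 + 638*k + 840) = t_k.
s_(n+1) = (-n**2 - 12*n - 11)/(8*(n**2 + 12*n + 35)) and s_(1) = -11/280, so S(n) = 3*n*(-n - 12)/(35*(n**2 + 12*n + 35)).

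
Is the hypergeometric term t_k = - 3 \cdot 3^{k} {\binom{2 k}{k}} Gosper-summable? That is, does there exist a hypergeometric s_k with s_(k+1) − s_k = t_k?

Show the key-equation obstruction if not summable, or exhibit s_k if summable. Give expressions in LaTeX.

Compute t_(k+1)/t_k: get 6*(2*k + 1)/(k + 1).
A = 12*k + 6, B = k + 1, C = 1.
f must satisfy (12*k + 6)·f(k+1) − (k)·f(k) = 1.
Bound: deg f ≤ -1.
Bound -1 < 0, so the key equation has no polynomial solution.

No — key equation has no polynomial f.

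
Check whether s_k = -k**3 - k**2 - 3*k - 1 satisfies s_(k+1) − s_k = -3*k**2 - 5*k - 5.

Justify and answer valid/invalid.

valid; difference matches t_k

s_(k+1) = -k**3 - 4*k**2 - 8*k - 6
s_(k+1) − s_k = -3*k**2 - 5*k - 5
(s_(k+1) − s_k) − t_k = 0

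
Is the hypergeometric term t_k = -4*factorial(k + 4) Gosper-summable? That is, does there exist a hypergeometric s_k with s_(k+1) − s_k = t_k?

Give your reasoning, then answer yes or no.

No. Not Gosper-summable.

Ratio r(k) = k + 5.
A = k + 5, B = 1, C = 1.
Need (k + 5)·f(k+1) − (1)·f(k) = 1.
Bound: deg f ≤ -1.
Bound -1 < 0, so the key equation has no polynomial solution.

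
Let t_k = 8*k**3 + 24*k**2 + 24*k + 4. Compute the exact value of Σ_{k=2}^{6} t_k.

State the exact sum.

The ratio is (2*k**3 + 12*k**2 + 24*k + 15)/(2*k**3 + 6*k**2 + 6*k + 1).
Normal form (A,B,C) = (1, 1, k**3 + 3*k**2 + 3*k + 1/2).
f must satisfy (1)·f(k+1) − (1)·f(k) = k**3 + 3*k**2 + 3*k + 1/2.
Bound: deg f ≤ 4.
A polynomial solution: f(k) = k*(k**3 + 2*k**2 + k - 2)/4.
Then R = B(k−1)f/C = k*(k**3 + 2*k**2 + k - 2)/(2*(2*k**3 + 6*k**2 + 6*k + 1)), so s_k = R(k)·t_k = 2*k*(k**3 + 2*k**2 + k - 2).
Check: Δs_k = 8*k**3 + 24*k**2 + 24*k + 4. ✓
Sum = s_(7) − s_(2); s_(7) = 6244, s_(2) = 64 ⇒ 6180.

Σ = 6180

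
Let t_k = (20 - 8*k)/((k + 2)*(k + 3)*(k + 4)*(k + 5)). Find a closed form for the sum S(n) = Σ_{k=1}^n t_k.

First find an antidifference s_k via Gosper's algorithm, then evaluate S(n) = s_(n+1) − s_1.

Compute t_(k+1)/t_k: get (k + 2)*(2*k - 3)/((k + 6)*(2*k - 5)).
Take A(k)=k + 2, B(k)=k + 6, C(k)=k - 5/2.
Need (k + 2)·f(k+1) − (k + 5)·f(k) = k - 5/2.
deg f ≤ 3 (via 1,1,1).
Match coefficients ⇒ f(k) = -k*(k**2 + 9*k + 50)/48.
So s_k = (B(k−1)f/C)·t_k = (-k*(k + 5)*(k**2 + 9*k + 50)/(24*(2*k - 5)))·t_k = k*(k**2 + 9*k + 50)/(6*(k + 2)*(k + 3)*(k + 4)).
Δs = 4*(5 - 2*k)/(k**4 + 14*k**3 + 71*k**2 + 154*k + 120), as required.
Σ_(k=1)^n t_k = s_(n+1) − s_(1) = ((n**3 + 12*n**2 + 71*n + 60)/(6*(n**3 + 12*n**2 + 47*n + 60))) − (1/6), i.e. 4*n/(n**3 + 12*n**2 + 47*n + 60).

S(n) = 4*n/(n**3 + 12*n**2 + 47*n + 60)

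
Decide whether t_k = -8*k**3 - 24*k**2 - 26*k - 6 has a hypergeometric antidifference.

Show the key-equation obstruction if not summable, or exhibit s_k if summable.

r(k) = (4*k**3 + 24*k**2 + 49*k + 32)/(4*k**3 + 12*k**2 + 13*k + 3) after simplifying.
A = 1, B = 1, C = k**3 + 3*k**2 + 13*k/4 + 3/4.
Set up (1)·f(k+1) − (1)·f(k) − (k**3 + 3*k**2 + 13*k/4 + 3/4) = 0.
deg f ≤ 4 (via 0,0,3).
A polynomial solution: f(k) = k*(2*k**3 + 4*k**2 + 3*k - 3)/8.
Get s_k = R·t_k = k*(-2*k**3 - 4*k**2 - 3*k + 3) with R(k) = B(k−1)f(k)/C(k) = k*(2*k**3 + 4*k**2 + 3*k - 3)/(2*(4*k**3 + 12*k**2 + 13*k + 3)).
s_(k+1) − s_k = -8*k**3 - 24*k**2 - 26*k - 6 = t_k.

Yes. s_k = k*(-2*k**3 - 4*k**2 - 3*k + 3).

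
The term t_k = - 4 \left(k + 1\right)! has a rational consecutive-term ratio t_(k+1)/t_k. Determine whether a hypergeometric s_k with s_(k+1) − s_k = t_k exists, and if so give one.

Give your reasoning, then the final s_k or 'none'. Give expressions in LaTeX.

none (Gosper's algorithm certifies no s_k)

Step 1: r(k) = k + 2.
Factor: A=k + 2; B=1; C=1.
Key eq: (k + 2)·f(k+1) = (1)·f(k) + (1).
deg f ≤ -1 (via 1,0,0).
Bound -1 < 0, so the key equation has no polynomial solution.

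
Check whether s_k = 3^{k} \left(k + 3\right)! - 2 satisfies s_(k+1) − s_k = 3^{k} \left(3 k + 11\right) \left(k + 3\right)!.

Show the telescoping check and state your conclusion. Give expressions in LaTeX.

valid; difference matches t_k

s_(k+1) = 3**(k + 1)*factorial(k + 4) - 2
s_(k+1) − s_k = 3**k*(3*k + 11)*factorial(k + 3)
(s_(k+1) − s_k) − t_k = 0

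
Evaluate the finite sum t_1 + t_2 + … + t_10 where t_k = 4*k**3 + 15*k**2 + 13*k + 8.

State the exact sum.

Compute t_(k+1)/t_k: get (4*k**3 + 27*k**2 + 55*k + 40)/(4*k**3 + 15*k**2 + 13*k + 8).
Gosper form: A/B · C(k+1)/C(k) with A=1, B=1, C=k**3 + 15*k**2/4 + 13*k/4 + 2.
Set up (1)·f(k+1) − (1)·f(k) − (k**3 + 15*k**2/4 + 13*k/4 + 2) = 0.
Bound: deg f ≤ 4.
Solving with deg f ≤ 4: f(k) = k*(k**3 + 3*k**2 + 4)/4.
Then R = B(k−1)f/C = k*(k**3 + 3*k**2 + 4)/(4*k**3 + 15*k**2 + 13*k + 8), so s_k = R(k)·t_k = k*(k**3 + 3*k**2 + 4).
Check: Δs_k = 4*k**3 + 15*k**2 + 13*k + 8. ✓
Sum = s_(11) − s_(1); s_(11) = 18678, s_(1) = 8 ⇒ 18670.

Σ = 18670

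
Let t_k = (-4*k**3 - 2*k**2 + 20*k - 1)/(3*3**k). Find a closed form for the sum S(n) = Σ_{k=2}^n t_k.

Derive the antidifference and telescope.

S(n) = 3**(-n - 2)*(-28*3**n + 6*n**3 + 30*n**2 + 33*n + 15)

Compute t_(k+1)/t_k: get (4*k**3 + 14*k**2 - 4*k - 13)/(3*(4*k**3 + 2*k**2 - 20*k + 1)).
Normal form (A,B,C) = (1/3, 1, k**3 + k**2/2 - 5*k + 1/4).
Set up (1/3)·f(k+1) − (1)·f(k) − (k**3 + k**2/2 - 5*k + 1/4) = 0.
Bound: deg f ≤ 3.
Coefficient equations give f(k) = -3*(2*k**3 + 4*k**2 - 3*k + 2)/4.
R(k) = B(k−1)·f(k)/C(k) = -3*(2*k**3 + 4*k**2 - 3*k + 2)/(4*k**3 + 2*k**2 - 20*k + 1); s_k = R·t_k = (2*k**3 + 4*k**2 - 3*k + 2)/3**k.
Verify: (-4*k**3 - 2*k**2 + 20*k - 1)/(3*3**k) matches t_k.
Σ_(k=2)^n t_k = s_(n+1) − s_(2) = (3**(-n - 1)*(2*n**3 + 10*n**2 + 11*n + 5)) − (28/9), i.e. 3**(-n - 2)*(-28*3**n + 6*n**3 + 30*n**2 + 33*n + 15).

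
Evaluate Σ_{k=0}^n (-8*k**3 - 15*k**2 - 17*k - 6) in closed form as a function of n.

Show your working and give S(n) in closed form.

r(k) = (8*k**3 + 39*k**2 + 71*k + 46)/(8*k**3 + 15*k**2 + 17*k + 6) after simplifying.
Normal form (A,B,C) = (1, 1, k**3 + 15*k**2/8 + 17*k/8 + 3/4).
Need (1)·f(k+1) − (1)·f(k) = k**3 + 15*k**2/8 + 17*k/8 + 3/4.
d = 4 from the (0,0,3) case.
Solving with deg f ≤ 4: f(k) = k**2*(2*k**2 + k + 3)/8.
Then R = B(k−1)f/C = k**2*(2*k**2 + k + 3)/(8*k**3 + 15*k**2 + 17*k + 6), so s_k = R(k)·t_k = k**2*(-2*k**2 - k - 3).
Verify: -8*k**3 - 15*k**2 - 17*k - 6 matches t_k.
Evaluate: s_(n+1) = -2*n**4 - 9*n**3 - 18*n**2 - 17*n - 6; subtract s_(0) = 0 ⇒ S(n) = -2*n**4 - 9*n**3 - 18*n**2 - 17*n - 6.

S(n) = -2*n**4 - 9*n**3 - 18*n**2 - 17*n - 6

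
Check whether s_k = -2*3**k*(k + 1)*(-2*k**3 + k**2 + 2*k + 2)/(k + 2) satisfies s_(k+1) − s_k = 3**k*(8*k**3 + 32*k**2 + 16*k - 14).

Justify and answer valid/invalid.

s_(k+1) = 6*3**k*(2*k**4 + 9*k**3 + 12*k**2 + k - 6)/(k + 3)
s_(k+1) − s_k = 4*3**k*(2*k**5 + 16*k**4 + 45*k**3 + 44*k**2 + k - 15)/(k**2 + 5*k + 6)
(s_(k+1) − s_k) − t_k = 3**k*(-8*k**4 - 44*k**3 - 82*k**2 - 22*k + 24)/(k**2 + 5*k + 6)

Invalid: residual 3**k*(-8*k**4 - 44*k**3 - 82*k**2 - 22*k + 24)/(k**2 + 5*k + 6) ≠ 0.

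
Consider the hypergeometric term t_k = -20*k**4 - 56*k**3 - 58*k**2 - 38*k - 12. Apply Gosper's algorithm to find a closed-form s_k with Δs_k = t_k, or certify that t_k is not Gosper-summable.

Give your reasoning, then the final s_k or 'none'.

s_k = 2*k*(-2*k**4 - 2*k**3 + k**2 - 2*k - 1)

The ratio is (10*k**4 + 68*k**3 + 173*k**2 + 201*k + 92)/(10*k**4 + 28*k**3 + 29*k**2 + 19*k + 6).
A = 1, B = 1, C = k**4 + 14*k**3/5 + 29*k**2/10 + 19*k/10 + 3/5.
f must satisfy (1)·f(k+1) − (1)·f(k) = k**4 + 14*k**3/5 + 29*k**2/10 + 19*k/10 + 3/5.
d = 5 from the (0,0,4) case.
Coefficient equations give f(k) = k*(2*k**4 + 2*k**3 - k**2 + 2*k + 1)/10.
Certificate R = B(k−1)f/C = k*(2*k**4 + 2*k**3 - k**2 + 2*k + 1)/(10*k**4 + 28*k**3 + 29*k**2 + 19*k + 6) gives s_k = 2*k*(-2*k**4 - 2*k**3 + k**2 - 2*k - 1).
Δs = -20*k**4 - 56*k**3 - 58*k**2 - 38*k - 12, as required.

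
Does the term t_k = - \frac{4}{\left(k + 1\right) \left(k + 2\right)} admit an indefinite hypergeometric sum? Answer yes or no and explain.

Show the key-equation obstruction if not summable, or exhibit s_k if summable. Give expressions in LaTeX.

Yes. s_k = - \frac{4 k}{k + 1}.

Step 1: r(k) = (k + 1)/(k + 3).
A = k + 1, B = k + 3, C = 1.
Key eq: (k + 1)·f(k+1) = (k + 2)·f(k) + (1).
Degrees (1,1,0) ⇒ d ≤ 1.
Solve for f: f(k) = k (degree 1 ≤ 1).
Get s_k = R·t_k = -4*k/(k + 1) with R(k) = B(k−1)f(k)/C(k) = k*(k + 2).
s_(k+1) − s_k = -4/(k**2 + 3*k + 2) = t_k.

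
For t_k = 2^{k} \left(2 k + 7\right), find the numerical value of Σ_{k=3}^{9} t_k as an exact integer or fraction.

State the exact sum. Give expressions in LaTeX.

Σ = 23480

t_(k+1)/t_k = 2*(2*k + 9)/(2*k + 7).
Factor: A=2; B=1; C=k + 7/2.
Solve (2)·f(k+1) − (1)·f(k) = k + 7/2.
d = 1 from the (0,0,1) case.
Coefficient equations give f(k) = (2*k + 3)/2.
Certificate R = B(k−1)f/C = (2*k + 3)/(2*k + 7) gives s_k = 2**k*(2*k + 3).
s_(k+1) − s_k = 2**k*(2*k + 7) = t_k.
Telescoping: Σ = s_(10) − s_(3) = 23552 − (72) = 23480.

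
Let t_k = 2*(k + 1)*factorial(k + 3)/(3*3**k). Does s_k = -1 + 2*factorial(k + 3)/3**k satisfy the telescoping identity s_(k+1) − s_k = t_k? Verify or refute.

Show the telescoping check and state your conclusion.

valid (s_(k+1) − s_k reduces to t_k)

s_(k+1) = 2*3**(-k - 1)*factorial(k + 4) - 1
s_(k+1) − s_k = 2*(k + 1)*factorial(k + 3)/(3*3**k)
(s_(k+1) − s_k) − t_k = 0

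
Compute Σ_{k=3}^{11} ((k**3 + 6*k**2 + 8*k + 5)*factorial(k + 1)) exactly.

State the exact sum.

t_(k+1)/t_k = (k**4 + 11*k**3 + 41*k**2 + 66*k + 40)/(k**3 + 6*k**2 + 8*k + 5).
Gosper form: A/B · C(k+1)/C(k) with A=k + 2, B=1, C=k**3 + 6*k**2 + 8*k + 5.
Need (k + 2)·f(k+1) − (1)·f(k) = k**3 + 6*k**2 + 8*k + 5.
From deg A=1, deg B=0, deg C=3: d=2.
Solving with deg f ≤ 2: f(k) = k**2 + 3*k - 3.
Get s_k = R·t_k = (k**2 + 3*k - 3)*factorial(k + 1) with R(k) = B(k−1)f(k)/C(k) = (k**2 + 3*k - 3)/(k**3 + 6*k**2 + 8*k + 5).
Check: Δs_k = (k**3 + 6*k**2 + 8*k + 5)*factorial(k + 1). ✓
Evaluate s at k=12 and k=3: 1102182681600 and 360; difference 1102182681240.

Σ = 1102182681240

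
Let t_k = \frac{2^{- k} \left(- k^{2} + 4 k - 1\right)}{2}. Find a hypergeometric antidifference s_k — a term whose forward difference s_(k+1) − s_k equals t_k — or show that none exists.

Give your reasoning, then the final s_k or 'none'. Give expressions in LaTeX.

s_k = 2^{- k} k \left(k - 2\right)

t_(k+1)/t_k = (k**2/2 - k - 1)/(k**2 - 4*k + 1).
Factor: A=1/2; B=1; C=k**2 - 4*k + 1.
Need (1/2)·f(k+1) − (1)·f(k) = k**2 - 4*k + 1.
Bound: deg f ≤ 2.
Solve for f: f(k) = -2*k*(k - 2) (degree 2 ≤ 2).
Then R = B(k−1)f/C = -2*k*(k - 2)/(k**2 - 4*k + 1), so s_k = R(k)·t_k = k*(k - 2)/2**k.
s_(k+1) − s_k = (-k**2 + 4*k - 1)/(2*2**k) = t_k.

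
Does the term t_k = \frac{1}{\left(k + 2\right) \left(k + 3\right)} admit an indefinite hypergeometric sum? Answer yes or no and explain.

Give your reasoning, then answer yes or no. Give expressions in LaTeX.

Yes. s_k = \frac{k}{2 \left(k + 2\right)}.

The ratio is (k + 2)/(k + 4).
Take A(k)=k + 2, B(k)=k + 4, C(k)=1.
Need (k + 2)·f(k+1) − (k + 3)·f(k) = 1.
From deg A=1, deg B=1, deg C=0: d=1.
Match coefficients ⇒ f(k) = k/2.
Then R = B(k−1)f/C = k*(k + 3)/2, so s_k = R(k)·t_k = k/(2*(k + 2)).
s_(k+1) − s_k = 1/(k**2 + 5*k + 6) = t_k.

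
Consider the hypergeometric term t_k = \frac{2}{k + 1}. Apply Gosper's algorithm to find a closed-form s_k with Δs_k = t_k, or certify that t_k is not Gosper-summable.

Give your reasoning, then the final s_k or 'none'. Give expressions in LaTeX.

none (Gosper's algorithm certifies no s_k)

The ratio is (k + 1)/(k + 2).
Factor: A=k + 1; B=k + 2; C=1.
Set up (k + 1)·f(k+1) − (k + 1)·f(k) − (1) = 0.
deg f ≤ 0 (via 1,1,0).
f = c0 ⇒ A·f(k+1) − B(k−1)·f(k) − C = -1. The system {-1 = 0} is inconsistent; no antidifference.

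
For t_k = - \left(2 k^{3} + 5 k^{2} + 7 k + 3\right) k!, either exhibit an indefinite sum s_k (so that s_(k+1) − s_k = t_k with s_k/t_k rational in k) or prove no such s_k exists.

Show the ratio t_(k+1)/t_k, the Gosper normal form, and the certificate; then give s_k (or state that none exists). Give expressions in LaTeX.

s_k = - k \left(2 k + 1\right) k!

r(k) = (2*k**4 + 13*k**3 + 34*k**2 + 40*k + 17)/(2*k**3 + 5*k**2 + 7*k + 3) after simplifying.
So A=k + 1 and B=1, with C=k**3 + 5*k**2/2 + 7*k/2 + 3/2.
Need (k + 1)·f(k+1) − (1)·f(k) = k**3 + 5*k**2/2 + 7*k/2 + 3/2.
Bound: deg f ≤ 2.
Coefficient equations give f(k) = k*(2*k + 1)/2.
Then R = B(k−1)f/C = k*(2*k + 1)/(2*k**3 + 5*k**2 + 7*k + 3), so s_k = R(k)·t_k = -k*(2*k + 1)*factorial(k).
Verify: -(2*k**3 + 5*k**2 + 7*k + 3)*factorial(k) matches t_k.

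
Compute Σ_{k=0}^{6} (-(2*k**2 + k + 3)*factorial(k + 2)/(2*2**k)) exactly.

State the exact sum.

The ratio is (k + 3)*(k + 2*(k + 1)**2 + 4)/(2*(2*k**2 + k + 3)).
Gosper form: A/B · C(k+1)/C(k) with A=k/2 + 3/2, B=1, C=k**2 + k/2 + 3/2.
Need (k/2 + 3/2)·f(k+1) − (1)·f(k) = k**2 + k/2 + 3/2.
d = 1 from the (1,0,2) case.
Match coefficients ⇒ f(k) = 2*k - 3.
Then R = B(k−1)f/C = 2*(2*k - 3)/(2*k**2 + k + 3), so s_k = R(k)·t_k = -(2*k - 3)*factorial(k + 2)/2**k.
Check: Δs_k = -(2*k**2 + k + 3)*factorial(k + 2)/(2*2**k). ✓
Σ_(k=0)^(6) t_k = s_(7) − s_(0) = -31185 − (6) = -31191.

Σ = -31191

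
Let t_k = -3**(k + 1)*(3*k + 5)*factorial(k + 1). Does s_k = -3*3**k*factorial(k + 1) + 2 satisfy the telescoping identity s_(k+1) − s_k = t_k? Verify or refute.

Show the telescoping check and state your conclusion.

Valid — Δs_k = t_k.

s_(k+1) = -3*3**(k + 1)*factorial(k + 2) + 2
s_(k+1) − s_k = -3**(k + 1)*(3*k + 5)*factorial(k + 1)
(s_(k+1) − s_k) − t_k = 0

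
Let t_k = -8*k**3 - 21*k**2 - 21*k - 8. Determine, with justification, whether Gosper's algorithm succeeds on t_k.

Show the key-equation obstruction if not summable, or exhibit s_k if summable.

Yes. s_k = k*(-2*k**3 - 3*k**2 - 2*k - 1).

t_(k+1)/t_k = (8*k**3 + 45*k**2 + 87*k + 58)/(8*k**3 + 21*k**2 + 21*k + 8).
Take A(k)=1, B(k)=1, C(k)=k**3 + 21*k**2/8 + 21*k/8 + 1.
f must satisfy (1)·f(k+1) − (1)·f(k) = k**3 + 21*k**2/8 + 21*k/8 + 1.
Bound: deg f ≤ 4.
Coefficient equations give f(k) = k*(k + 1)*(2*k**2 + k + 1)/8.
So s_k = (B(k−1)f/C)·t_k = (k*(2*k**2 + k + 1)/(8*k**2 + 13*k + 8))·t_k = k*(-2*k**3 - 3*k**2 - 2*k - 1).
Verify: -8*k**3 - 21*k**2 - 21*k - 8 matches t_k.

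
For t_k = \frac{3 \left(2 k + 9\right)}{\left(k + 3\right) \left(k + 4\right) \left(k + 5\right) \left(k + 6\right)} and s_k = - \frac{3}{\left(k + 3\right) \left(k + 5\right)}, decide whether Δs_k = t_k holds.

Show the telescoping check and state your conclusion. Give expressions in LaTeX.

valid; difference matches t_k

s_(k+1) = -3/((k + 4)*(k + 6))
s_(k+1) − s_k = 3*(2*k + 9)/(k**4 + 18*k**3 + 119*k**2 + 342*k + 360)
(s_(k+1) − s_k) − t_k = 0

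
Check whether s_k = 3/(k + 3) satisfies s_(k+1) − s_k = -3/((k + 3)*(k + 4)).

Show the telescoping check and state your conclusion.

s_(k+1) = 3/(k + 4)
s_(k+1) − s_k = -3/((k + 3)*(k + 4))
(s_(k+1) − s_k) − t_k = 0

valid (s_(k+1) − s_k reduces to t_k)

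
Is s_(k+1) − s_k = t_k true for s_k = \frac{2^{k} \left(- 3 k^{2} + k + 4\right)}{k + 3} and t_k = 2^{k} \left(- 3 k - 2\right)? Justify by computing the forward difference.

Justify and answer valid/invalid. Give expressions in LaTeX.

s_(k+1) = 2**(k + 1)*(k - 3*(k + 1)**2 + 5)/(k + 4)
s_(k+1) − s_k = 2**k*(-3*k**3 - 17*k**2 - 34*k - 4)/(k**2 + 7*k + 12)
(s_(k+1) − s_k) − t_k = 2**(k + 1)*(3*k**2 + 8*k + 10)/(k**2 + 7*k + 12)

Invalid: residual \frac{2^{k + 1} \left(3 k^{2} + 8 k + 10\right)}{k^{2} + 7 k + 12} ≠ 0.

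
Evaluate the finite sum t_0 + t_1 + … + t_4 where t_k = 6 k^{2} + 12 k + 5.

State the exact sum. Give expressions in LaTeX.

t_(k+1)/t_k = (6*k**2 + 24*k + 23)/(6*k**2 + 12*k + 5).
Gosper form: A/B · C(k+1)/C(k) with A=1, B=1, C=k**2 + 2*k + 5/6.
Need (1)·f(k+1) − (1)·f(k) = k**2 + 2*k + 5/6.
d = 3 from the (0,0,2) case.
Solving with deg f ≤ 3: f(k) = k**2*(2*k + 3)/6.
Then R = B(k−1)f/C = k**2*(2*k + 3)/(6*k**2 + 12*k + 5), so s_k = R(k)·t_k = k**2*(2*k + 3).
s_(k+1) − s_k = 6*k**2 + 12*k + 5 = t_k.
Evaluate s at k=5 and k=0: 325 and 0; difference 325.

Σ = 325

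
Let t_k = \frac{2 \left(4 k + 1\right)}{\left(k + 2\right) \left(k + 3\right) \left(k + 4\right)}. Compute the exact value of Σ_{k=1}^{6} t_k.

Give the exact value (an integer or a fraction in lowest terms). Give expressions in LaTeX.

t_(k+1)/t_k = (k + 2)*(4*k + 5)/((k + 5)*(4*k + 1)).
Factor: A=k + 2; B=k + 5; C=k + 1/4.
Solve (k + 2)·f(k+1) − (k + 4)·f(k) = k + 1/4.
Degrees (1,1,1) ⇒ d ≤ 2.
Coefficient equations give f(k) = k*(3*k - 1)/16.
So s_k = (B(k−1)f/C)·t_k = (k*(k + 4)*(3*k - 1)/(4*(4*k + 1)))·t_k = k*(3*k - 1)/(2*(k + 2)*(k + 3)).
s_(k+1) − s_k = 2*(4*k + 1)/(k**3 + 9*k**2 + 26*k + 24) = t_k.
Σ_(k=1)^(6) t_k = s_(7) − s_(1) = 7/9 − (1/12) = 25/36.

Σ = 25/36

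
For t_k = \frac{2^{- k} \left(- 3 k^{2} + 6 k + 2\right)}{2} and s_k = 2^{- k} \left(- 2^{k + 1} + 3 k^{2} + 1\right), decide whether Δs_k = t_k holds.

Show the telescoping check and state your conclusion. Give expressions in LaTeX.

s_(k+1) = (-4*2**k + 3*(k + 1)**2 + 1)/(2*2**k)
s_(k+1) − s_k = (-3*k**2 + 6*k + 2)/(2*2**k)
(s_(k+1) − s_k) − t_k = 0

Valid — Δs_k = t_k.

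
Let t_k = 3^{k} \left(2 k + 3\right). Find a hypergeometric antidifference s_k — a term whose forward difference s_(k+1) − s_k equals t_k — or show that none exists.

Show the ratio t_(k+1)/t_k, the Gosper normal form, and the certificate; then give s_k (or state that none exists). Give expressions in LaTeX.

Ratio r(k) = 3*(2*k + 5)/(2*k + 3).
Normal form (A,B,C) = (3, 1, k + 3/2).
Set up (3)·f(k+1) − (1)·f(k) − (k + 3/2) = 0.
d = 1 from the (0,0,1) case.
Match coefficients ⇒ f(k) = k/2.
So s_k = (B(k−1)f/C)·t_k = (k/(2*k + 3))·t_k = 3**k*k.
Δs = 3**k*(2*k + 3), as required.

s_k = 3^{k} k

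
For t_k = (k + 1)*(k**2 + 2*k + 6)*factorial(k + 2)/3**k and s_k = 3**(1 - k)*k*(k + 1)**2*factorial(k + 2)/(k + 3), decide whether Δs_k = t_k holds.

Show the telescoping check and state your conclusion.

s_(k+1) = (k + 1)*(k + 2)**2*factorial(k + 3)/(3**k*(k + 4))
s_(k+1) − s_k = (k + 1)*(k**4 + 7*k**3 + 22*k**2 + 48*k + 36)*factorial(k + 2)/(3**k*(k + 3)*(k + 4))
(s_(k+1) − s_k) − t_k = -2*(k + 1)*(k**3 + 5*k**2 + 9*k + 18)*factorial(k + 2)/(3**k*(k + 3)*(k + 4))

Invalid: residual -2*(k + 1)*(k**3 + 5*k**2 + 9*k + 18)*factorial(k + 2)/(3**k*(k + 3)*(k + 4)) ≠ 0.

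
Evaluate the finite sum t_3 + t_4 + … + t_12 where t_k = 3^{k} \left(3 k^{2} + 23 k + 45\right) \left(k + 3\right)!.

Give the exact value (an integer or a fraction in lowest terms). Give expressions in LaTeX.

Compute t_(k+1)/t_k: get 3*(3*k**3 + 41*k**2 + 187*k + 284)/(3*k**2 + 23*k + 45).
Normal form (A,B,C) = (3*k + 12, 1, k**2 + 23*k/3 + 15).
Solve (3*k + 12)·f(k+1) − (1)·f(k) = k**2 + 23*k/3 + 15.
From deg A=1, deg B=0, deg C=2: d=1.
Solving with deg f ≤ 1: f(k) = (k + 3)/3.
R(k) = B(k−1)·f(k)/C(k) = (k + 3)/(3*k**2 + 23*k + 45); s_k = R·t_k = 3**k*(k + 3)*factorial(k + 3).
Check: Δs_k = 3**k*(3*k**2 + 23*k + 45)*factorial(k + 3). ✓
Evaluate s at k=13 and k=3: 533722962281693184000 and 116640; difference 533722962281693067360.

Σ = 533722962281693067360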